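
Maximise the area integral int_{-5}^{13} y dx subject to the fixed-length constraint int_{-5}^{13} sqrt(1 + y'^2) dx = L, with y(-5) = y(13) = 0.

Set up the augmented Lagrangian using a multiplier λ for the length constraint:
    F(y, y') = y − λ sqrt(1 + y'^2).
F has no explicit x dependence, so the Beltrami identity yields a first integral
    F − y' ∂F/∂y' = C.
Compute ∂F/∂y' = −λ y' / sqrt(1 + y'^2). Then
    y − λ sqrt(1 + y'^2) + λ y'^2 / sqrt(1 + y'^2) = C
    ⇒  y − λ / sqrt(1 + y'^2) = C.
Solving for y' and integrating gives
    (x − a)^2 + (y − b)^2 = λ^2,
a circular arc of radius λ. The constants a, b are determined by the endpoint conditions y(-5) = y(13) = 0, and λ is fixed implicitly by the length constraint
    ∫_{-5}^{13} sqrt(1 + y'^2) dx = L.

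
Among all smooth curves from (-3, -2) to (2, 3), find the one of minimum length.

Arc-length functional: J[y] = ∫ sqrt(1 + (y')^2) dx.
Lagrangian L = sqrt(1 + (y')^2) has no explicit y dependence, so ∂L/∂y = 0 and the Euler-Lagrange equation gives
    d/dx( y' / sqrt(1 + (y')^2) ) = 0  ⇒  y' / sqrt(1 + (y')^2) = const.
Hence y' is constant, so y(x) is affine.
Fitting the endpoints (-3, -2) and (2, 3):
    slope m = (3 − (-2)) / (2 − (-3)) = 1,
    intercept c = (-2) − m·(-3) = 1.
Extremal: y(x) = x + 1.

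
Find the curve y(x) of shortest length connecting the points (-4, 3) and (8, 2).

Arc-length functional: J[y] = ∫ sqrt(1 + (y')^2) dx.
Lagrangian L = sqrt(1 + (y')^2) has no explicit y dependence, so ∂L/∂y = 0 and the Euler-Lagrange equation gives
    d/dx( y' / sqrt(1 + (y')^2) ) = 0  ⇒  y' / sqrt(1 + (y')^2) = const.
Hence y' is constant, so y(x) is affine.
Fitting the endpoints (-4, 3) and (8, 2):
    slope m = (2 − 3) / (8 − (-4)) = -1/12,
    intercept c = 3 − m·(-4) = 8/3.
Extremal: y(x) = (-1/12) x + 8/3.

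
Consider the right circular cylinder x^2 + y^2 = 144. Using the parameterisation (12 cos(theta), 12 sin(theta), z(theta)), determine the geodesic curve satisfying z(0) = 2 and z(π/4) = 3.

Parameterise the cylinder of radius R = 12 as
    r(θ) = (12 cos θ, 12 sin θ, z(θ)).
The arc-length element is
    ds = sqrt(144 + (dz/dθ)^2) dθ,
so the Lagrangian is L = sqrt(144 + z'^2).
L depends on z' only, not on z or θ, so ∂L/∂z = 0 and
    ∂L/∂z' = z' / sqrt(144 + z'^2).
The Euler-Lagrange equation gives
    d/dθ( z' / sqrt(144 + z'^2) ) = 0,
so z' is constant. Integrating once:
    z(θ) = a θ + b,
a helix on the cylinder (a straight line when the cylinder is unrolled). The constants a, b are determined by the endpoint conditions.
With endpoint conditions z(0) = 2 and z(π/4) = 3: from z(0) = b we get b = 2, and a·π/4 + 2 = 3 gives a = 4/π, so
    z(θ) = (4/π) θ + 2.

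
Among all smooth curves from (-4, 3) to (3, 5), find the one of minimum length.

Arc-length functional: J[y] = ∫ sqrt(1 + (y')^2) dx.
Lagrangian L = sqrt(1 + (y')^2) has no explicit y dependence, so ∂L/∂y = 0 and the Euler-Lagrange equation gives
    d/dx( y' / sqrt(1 + (y')^2) ) = 0  ⇒  y' / sqrt(1 + (y')^2) = const.
Hence y' is constant, so y(x) is affine.
Fitting the endpoints (-4, 3) and (3, 5):
    slope m = (5 − 3) / (3 − (-4)) = 2/7,
    intercept c = 3 − m·(-4) = 29/7.
Extremal: y(x) = (2/7) x + 29/7.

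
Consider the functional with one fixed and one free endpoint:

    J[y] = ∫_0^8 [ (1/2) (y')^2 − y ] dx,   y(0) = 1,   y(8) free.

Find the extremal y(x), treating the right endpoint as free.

The Lagrangian L = (1/2) (y')^2 − y gives
    ∂L/∂y = −1,   ∂L/∂y' = y'.
Euler-Lagrange: d/dx(y') − (−1) = 0, i.e. y'' + 1 = 0, so
    y(x) = −(1/2) x^2 + C1 x + C2.
Fixed left endpoint y(0) = 1 ⇒ C2 = 1.
The right endpoint x = 8 is free, so the natural (transversality) condition is ∂L/∂y' |_{x=8} = 0, i.e. y'(8) = 0.
Compute y'(x) = −1 x + C1, so y'(8) = −8 + C1 = 0 ⇒ C1 = 8.
Therefore the extremal is
    y(x) = −x^2/2 + 8 x + 1.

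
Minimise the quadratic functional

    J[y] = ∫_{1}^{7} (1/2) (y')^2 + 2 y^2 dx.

The Lagrangian is L = (1/2) (y')^2 + 2 y^2.
Compute ∂L/∂y = 4y, ∂L/∂y' = y'.
The Euler-Lagrange equation d/dx(∂L/∂y') − ∂L/∂y = 0 reduces to
    y'' − 4 y = 0.
Its general solution is
    y(x) = A e^(2x) + B e^(−2x),
with A, B fixed by the endpoint conditions.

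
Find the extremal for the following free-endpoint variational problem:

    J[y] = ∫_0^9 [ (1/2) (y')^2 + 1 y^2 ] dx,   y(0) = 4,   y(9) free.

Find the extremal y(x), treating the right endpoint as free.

The Lagrangian L = (1/2) (y')^2 + 1 y^2 gives
    ∂L/∂y = 2 y,   ∂L/∂y' = y'.
Euler-Lagrange: y'' − 2 y = 0.
With k = sqrt(2), the general solution is
    y(x) = A cosh(sqrt(2) x) + B sinh(sqrt(2) x).
Fixed left endpoint y(0) = 4 ⇒ A = 4.
The right endpoint x = 9 is free, so the natural (transversality) condition is ∂L/∂y' |_{x=9} = 0, i.e. y'(9) = 0.
Compute y'(x) = A k sinh(k x) + B k cosh(k x), so
    y'(9) = A k sinh(k·9) + B k cosh(k·9) = 0
    ⇒ B = −A tanh(k·9) = − 4 tanh(sqrt(2)·9).
Therefore the extremal is
    y(x) = 4 cosh(sqrt(2) x) − 4 tanh(sqrt(2)·9) sinh(sqrt(2) x).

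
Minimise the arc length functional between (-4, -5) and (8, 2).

Arc-length functional: J[y] = ∫ sqrt(1 + (y')^2) dx.
Lagrangian L = sqrt(1 + (y')^2) has no explicit y dependence, so ∂L/∂y = 0 and the Euler-Lagrange equation gives
    d/dx( y' / sqrt(1 + (y')^2) ) = 0  ⇒  y' / sqrt(1 + (y')^2) = const.
Hence y' is constant, so y(x) is affine.
Fitting the endpoints (-4, -5) and (8, 2):
    slope m = (2 − (-5)) / (8 − (-4)) = 7/12,
    intercept c = (-5) − m·(-4) = -8/3.
Extremal: y(x) = (7/12) x - 8/3.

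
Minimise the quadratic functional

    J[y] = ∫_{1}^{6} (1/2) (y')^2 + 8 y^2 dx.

The Lagrangian is L = (1/2) (y')^2 + 8 y^2.
Compute ∂L/∂y = 16y, ∂L/∂y' = y'.
The Euler-Lagrange equation d/dx(∂L/∂y') − ∂L/∂y = 0 reduces to
    y'' − 16 y = 0.
Its general solution is
    y(x) = A e^(4x) + B e^(−4x),
with A, B fixed by the endpoint conditions.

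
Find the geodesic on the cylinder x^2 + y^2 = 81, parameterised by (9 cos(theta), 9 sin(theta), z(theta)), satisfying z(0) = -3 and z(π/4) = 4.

Parameterise the cylinder of radius R = 9 as
    r(θ) = (9 cos θ, 9 sin θ, z(θ)).
The arc-length element is
    ds = sqrt(81 + (dz/dθ)^2) dθ,
so the Lagrangian is L = sqrt(81 + z'^2).
L depends on z' only, not on z or θ, so ∂L/∂z = 0 and
    ∂L/∂z' = z' / sqrt(81 + z'^2).
The Euler-Lagrange equation gives
    d/dθ( z' / sqrt(81 + z'^2) ) = 0,
so z' is constant. Integrating once:
    z(θ) = a θ + b,
a helix on the cylinder (a straight line when the cylinder is unrolled). The constants a, b are determined by the endpoint conditions.
With endpoint conditions z(0) = -3 and z(π/4) = 4: from z(0) = b we get b = -3, and a·π/4 + -3 = 4 gives a = 28/π, so
    z(θ) = (28/π) θ − 3.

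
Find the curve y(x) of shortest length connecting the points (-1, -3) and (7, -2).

Arc-length functional: J[y] = ∫ sqrt(1 + (y')^2) dx.
Lagrangian L = sqrt(1 + (y')^2) has no explicit y dependence, so ∂L/∂y = 0 and the Euler-Lagrange equation gives
    d/dx( y' / sqrt(1 + (y')^2) ) = 0  ⇒  y' / sqrt(1 + (y')^2) = const.
Hence y' is constant, so y(x) is affine.
Fitting the endpoints (-1, -3) and (7, -2):
    slope m = ((-2) − (-3)) / (7 − (-1)) = 1/8,
    intercept c = (-3) − m·(-1) = -23/8.
Extremal: y(x) = (1/8) x - 23/8.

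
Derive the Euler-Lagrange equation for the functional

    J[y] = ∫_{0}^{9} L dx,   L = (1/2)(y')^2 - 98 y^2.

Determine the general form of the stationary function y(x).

The Lagrangian is L = (1/2)(y')^2 - 98 y^2.
∂L/∂y = -196y.
∂L/∂y' = y'.
The Euler-Lagrange equation d/dx(∂L/∂y') − ∂L/∂y = 0 becomes:
    y'' + 196 y = 0
General solution: y(x) = A sin(14x) + B cos(14x), where A and B are arbitrary constants fixed by the endpoint conditions.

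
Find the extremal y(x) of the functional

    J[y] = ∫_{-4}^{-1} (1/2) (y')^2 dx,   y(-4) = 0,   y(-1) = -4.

The Lagrangian is L = (1/2) (y')^2.
Compute ∂L/∂y = 0, ∂L/∂y' = y'.
The Euler-Lagrange equation d/dx(∂L/∂y') − ∂L/∂y = 0 reduces to
    y'' = 0.
Its general solution is
    y(x) = A x + B,
with A, B fixed by the endpoint conditions.
Applying the endpoint conditions y(-4) = 0 and y(-1) = -4: solve A·-4 + B = 0 and A·-1 + B = -4. Subtracting gives A(-1 − -4) = -4 − 0, so A = -4/3, and B = 0 − A·-4 = -16/3. Therefore
    y(x) = (-4/3) x - 16/3.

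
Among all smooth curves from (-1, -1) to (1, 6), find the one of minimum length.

Arc-length functional: J[y] = ∫ sqrt(1 + (y')^2) dx.
Lagrangian L = sqrt(1 + (y')^2) has no explicit y dependence, so ∂L/∂y = 0 and the Euler-Lagrange equation gives
    d/dx( y' / sqrt(1 + (y')^2) ) = 0  ⇒  y' / sqrt(1 + (y')^2) = const.
Hence y' is constant, so y(x) is affine.
Fitting the endpoints (-1, -1) and (1, 6):
    slope m = (6 − (-1)) / (1 − (-1)) = 7/2,
    intercept c = (-1) − m·(-1) = 5/2.
Extremal: y(x) = (7/2) x + 5/2.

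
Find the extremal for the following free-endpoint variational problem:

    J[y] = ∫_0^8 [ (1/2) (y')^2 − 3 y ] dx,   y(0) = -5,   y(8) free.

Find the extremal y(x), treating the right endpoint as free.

The Lagrangian L = (1/2) (y')^2 − 3 y gives
    ∂L/∂y = −3,   ∂L/∂y' = y'.
Euler-Lagrange: d/dx(y') − (−3) = 0, i.e. y'' + 3 = 0, so
    y(x) = −(3/2) x^2 + C1 x + C2.
Fixed left endpoint y(0) = -5 ⇒ C2 = -5.
The right endpoint x = 8 is free, so the natural (transversality) condition is ∂L/∂y' |_{x=8} = 0, i.e. y'(8) = 0.
Compute y'(x) = −3 x + C1, so y'(8) = −24 + C1 = 0 ⇒ C1 = 24.
Therefore the extremal is
    y(x) = −(3/2) x^2 + 24 x − 5.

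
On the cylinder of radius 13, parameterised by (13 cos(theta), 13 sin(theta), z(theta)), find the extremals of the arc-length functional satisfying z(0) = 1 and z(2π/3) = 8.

Parameterise the cylinder of radius R = 13 as
    r(θ) = (13 cos θ, 13 sin θ, z(θ)).
The arc-length element is
    ds = sqrt(169 + (dz/dθ)^2) dθ,
so the Lagrangian is L = sqrt(169 + z'^2).
L depends on z' only, not on z or θ, so ∂L/∂z = 0 and
    ∂L/∂z' = z' / sqrt(169 + z'^2).
The Euler-Lagrange equation gives
    d/dθ( z' / sqrt(169 + z'^2) ) = 0,
so z' is constant. Integrating once:
    z(θ) = a θ + b,
a helix on the cylinder (a straight line when the cylinder is unrolled). The constants a, b are determined by the endpoint conditions.
With endpoint conditions z(0) = 1 and z(2π/3) = 8: from z(0) = b we get b = 1, and a·2π/3 + 1 = 8 gives a = 21/(2π), so
    z(θ) = (21/(2π)) θ + 1.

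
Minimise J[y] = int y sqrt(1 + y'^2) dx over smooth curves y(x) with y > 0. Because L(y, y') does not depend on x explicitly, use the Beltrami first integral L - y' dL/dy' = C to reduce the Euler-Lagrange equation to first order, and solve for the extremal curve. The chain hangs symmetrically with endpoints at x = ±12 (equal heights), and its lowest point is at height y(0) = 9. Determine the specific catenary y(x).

The Lagrangian L(y, y') = y sqrt(1 + y'^2) has no explicit x dependence, so the Beltrami identity applies:
    L − y' ∂L/∂y' = C.
Compute ∂L/∂y' = y · y' / sqrt(1 + y'^2). Then
    L − y' ∂L/∂y'
    = y sqrt(1 + y'^2) − y · y'^2 / sqrt(1 + y'^2)
    = y (1 + y'^2 − y'^2) / sqrt(1 + y'^2)
    = y / sqrt(1 + y'^2) = C.
Squaring gives y^2 = C^2 (1 + y'^2), i.e.
    y'^2 = y^2 / C^2 − 1.
Separating variables,
    dy / sqrt(y^2 − C^2) = dx / C,
and integrating gives arccosh(y / C) = (x − a)/C, so
    y(x) = C cosh((x − a)/C),
the catenary. The constants C and a are fixed by the two endpoint conditions (and, for the hanging-chain problem, the length constraint selects C).
Now fit the given data. The endpoints x = ±12 are symmetric at equal height, so the catenary is even about its minimum: a = 0 and y(x) = C cosh(x/C). The lowest point is y(0) = C cosh(0) = C, and we are told y(0) = 9, so C = 9. Therefore
    y(x) = 9 cosh(x/9),
and at the endpoints
    y(±12) = 9 cosh(12/9).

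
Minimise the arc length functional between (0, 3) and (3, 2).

Arc-length functional: J[y] = ∫ sqrt(1 + (y')^2) dx.
Lagrangian L = sqrt(1 + (y')^2) has no explicit y dependence, so ∂L/∂y = 0 and the Euler-Lagrange equation gives
    d/dx( y' / sqrt(1 + (y')^2) ) = 0  ⇒  y' / sqrt(1 + (y')^2) = const.
Hence y' is constant, so y(x) is affine.
Fitting the endpoints (0, 3) and (3, 2):
    slope m = (2 − 3) / (3 − 0) = -1/3,
    intercept c = 3 − m·0 = 3.
Extremal: y(x) = (-1/3) x + 3.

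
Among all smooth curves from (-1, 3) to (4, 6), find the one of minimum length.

Arc-length functional: J[y] = ∫ sqrt(1 + (y')^2) dx.
Lagrangian L = sqrt(1 + (y')^2) has no explicit y dependence, so ∂L/∂y = 0 and the Euler-Lagrange equation gives
    d/dx( y' / sqrt(1 + (y')^2) ) = 0  ⇒  y' / sqrt(1 + (y')^2) = const.
Hence y' is constant, so y(x) is affine.
Fitting the endpoints (-1, 3) and (4, 6):
    slope m = (6 − 3) / (4 − (-1)) = 3/5,
    intercept c = 3 − m·(-1) = 18/5.
Extremal: y(x) = (3/5) x + 18/5.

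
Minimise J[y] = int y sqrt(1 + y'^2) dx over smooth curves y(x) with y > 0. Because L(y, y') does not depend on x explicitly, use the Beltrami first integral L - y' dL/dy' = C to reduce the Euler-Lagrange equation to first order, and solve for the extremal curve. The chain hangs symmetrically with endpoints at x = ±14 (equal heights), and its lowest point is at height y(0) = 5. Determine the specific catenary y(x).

The Lagrangian L(y, y') = y sqrt(1 + y'^2) has no explicit x dependence, so the Beltrami identity applies:
    L − y' ∂L/∂y' = C.
Compute ∂L/∂y' = y · y' / sqrt(1 + y'^2). Then
    L − y' ∂L/∂y'
    = y sqrt(1 + y'^2) − y · y'^2 / sqrt(1 + y'^2)
    = y (1 + y'^2 − y'^2) / sqrt(1 + y'^2)
    = y / sqrt(1 + y'^2) = C.
Squaring gives y^2 = C^2 (1 + y'^2), i.e.
    y'^2 = y^2 / C^2 − 1.
Separating variables,
    dy / sqrt(y^2 − C^2) = dx / C,
and integrating gives arccosh(y / C) = (x − a)/C, so
    y(x) = C cosh((x − a)/C),
the catenary. The constants C and a are fixed by the two endpoint conditions (and, for the hanging-chain problem, the length constraint selects C).
Now fit the given data. The endpoints x = ±14 are symmetric at equal height, so the catenary is even about its minimum: a = 0 and y(x) = C cosh(x/C). The lowest point is y(0) = C cosh(0) = C, and we are told y(0) = 5, so C = 5. Therefore
    y(x) = 5 cosh(x/5),
and at the endpoints
    y(±14) = 5 cosh(14/5).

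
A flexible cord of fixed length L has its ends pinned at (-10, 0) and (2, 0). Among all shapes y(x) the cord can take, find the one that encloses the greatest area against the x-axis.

Set up the augmented Lagrangian using a multiplier λ for the length constraint:
    F(y, y') = y − λ sqrt(1 + y'^2).
F has no explicit x dependence, so the Beltrami identity yields a first integral
    F − y' ∂F/∂y' = C.
Compute ∂F/∂y' = −λ y' / sqrt(1 + y'^2). Then
    y − λ sqrt(1 + y'^2) + λ y'^2 / sqrt(1 + y'^2) = C
    ⇒  y − λ / sqrt(1 + y'^2) = C.
Solving for y' and integrating gives
    (x − a)^2 + (y − b)^2 = λ^2,
a circular arc of radius λ. The constants a, b are determined by the endpoint conditions y(-10) = y(2) = 0, and λ is fixed implicitly by the length constraint
    ∫_{-10}^{2} sqrt(1 + y'^2) dx = L.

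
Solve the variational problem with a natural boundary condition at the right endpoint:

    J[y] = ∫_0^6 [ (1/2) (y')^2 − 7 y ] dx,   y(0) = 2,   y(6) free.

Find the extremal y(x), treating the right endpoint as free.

The Lagrangian L = (1/2) (y')^2 − 7 y gives
    ∂L/∂y = −7,   ∂L/∂y' = y'.
Euler-Lagrange: d/dx(y') − (−7) = 0, i.e. y'' + 7 = 0, so
    y(x) = −(7/2) x^2 + C1 x + C2.
Fixed left endpoint y(0) = 2 ⇒ C2 = 2.
The right endpoint x = 6 is free, so the natural (transversality) condition is ∂L/∂y' |_{x=6} = 0, i.e. y'(6) = 0.
Compute y'(x) = −7 x + C1, so y'(6) = −42 + C1 = 0 ⇒ C1 = 42.
Therefore the extremal is
    y(x) = −(7/2) x^2 + 42 x + 2.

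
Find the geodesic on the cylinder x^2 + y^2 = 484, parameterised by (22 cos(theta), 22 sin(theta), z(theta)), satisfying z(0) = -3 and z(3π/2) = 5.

Parameterise the cylinder of radius R = 22 as
    r(θ) = (22 cos θ, 22 sin θ, z(θ)).
The arc-length element is
    ds = sqrt(484 + (dz/dθ)^2) dθ,
so the Lagrangian is L = sqrt(484 + z'^2).
L depends on z' only, not on z or θ, so ∂L/∂z = 0 and
    ∂L/∂z' = z' / sqrt(484 + z'^2).
The Euler-Lagrange equation gives
    d/dθ( z' / sqrt(484 + z'^2) ) = 0,
so z' is constant. Integrating once:
    z(θ) = a θ + b,
a helix on the cylinder (a straight line when the cylinder is unrolled). The constants a, b are determined by the endpoint conditions.
With endpoint conditions z(0) = -3 and z(3π/2) = 5: from z(0) = b we get b = -3, and a·3π/2 + -3 = 5 gives a = 16/(3π), so
    z(θ) = (16/(3π)) θ − 3.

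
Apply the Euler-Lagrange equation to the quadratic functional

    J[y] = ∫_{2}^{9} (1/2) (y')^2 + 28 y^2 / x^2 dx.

The Lagrangian is L = (1/2) (y')^2 + 28 y^2 / x^2.
Compute ∂L/∂y = 56y/x^2, ∂L/∂y' = y'.
The Euler-Lagrange equation d/dx(∂L/∂y') − ∂L/∂y = 0 reduces to
    y'' − 56/x^2 · y = 0  (x > 0).
Its general solution is
    y(x) = A x^8 + B x^(-7),
with A, B fixed by the endpoint conditions.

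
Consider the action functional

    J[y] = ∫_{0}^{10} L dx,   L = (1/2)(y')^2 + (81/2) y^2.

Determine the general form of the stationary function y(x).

The Lagrangian is L = (1/2)(y')^2 + (81/2) y^2.
∂L/∂y = 81y.
∂L/∂y' = y'.
The Euler-Lagrange equation d/dx(∂L/∂y') − ∂L/∂y = 0 becomes:
    y'' - 81 y = 0
General solution: y(x) = A e^(9x) + B e^(-9x), where A and B are arbitrary constants fixed by the endpoint conditions.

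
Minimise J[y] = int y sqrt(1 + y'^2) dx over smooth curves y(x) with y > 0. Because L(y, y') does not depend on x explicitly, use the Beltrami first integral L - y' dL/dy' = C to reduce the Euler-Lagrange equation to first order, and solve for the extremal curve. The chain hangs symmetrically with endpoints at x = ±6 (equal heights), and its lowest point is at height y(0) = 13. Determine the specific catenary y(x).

The Lagrangian L(y, y') = y sqrt(1 + y'^2) has no explicit x dependence, so the Beltrami identity applies:
    L − y' ∂L/∂y' = C.
Compute ∂L/∂y' = y · y' / sqrt(1 + y'^2). Then
    L − y' ∂L/∂y'
    = y sqrt(1 + y'^2) − y · y'^2 / sqrt(1 + y'^2)
    = y (1 + y'^2 − y'^2) / sqrt(1 + y'^2)
    = y / sqrt(1 + y'^2) = C.
Squaring gives y^2 = C^2 (1 + y'^2), i.e.
    y'^2 = y^2 / C^2 − 1.
Separating variables,
    dy / sqrt(y^2 − C^2) = dx / C,
and integrating gives arccosh(y / C) = (x − a)/C, so
    y(x) = C cosh((x − a)/C),
the catenary. The constants C and a are fixed by the two endpoint conditions (and, for the hanging-chain problem, the length constraint selects C).
Now fit the given data. The endpoints x = ±6 are symmetric at equal height, so the catenary is even about its minimum: a = 0 and y(x) = C cosh(x/C). The lowest point is y(0) = C cosh(0) = C, and we are told y(0) = 13, so C = 13. Therefore
    y(x) = 13 cosh(x/13),
and at the endpoints
    y(±6) = 13 cosh(6/13).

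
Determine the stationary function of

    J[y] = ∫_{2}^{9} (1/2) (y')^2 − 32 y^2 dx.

The Lagrangian is L = (1/2) (y')^2 − 32 y^2.
Compute ∂L/∂y = -64y, ∂L/∂y' = y'.
The Euler-Lagrange equation d/dx(∂L/∂y') − ∂L/∂y = 0 reduces to
    y'' + 64 y = 0.
Its general solution is
    y(x) = A sin(8x) + B cos(8x),
with A, B fixed by the endpoint conditions.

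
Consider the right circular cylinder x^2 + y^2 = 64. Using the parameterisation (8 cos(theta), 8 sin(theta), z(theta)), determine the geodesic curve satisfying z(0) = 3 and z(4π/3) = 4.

Parameterise the cylinder of radius R = 8 as
    r(θ) = (8 cos θ, 8 sin θ, z(θ)).
The arc-length element is
    ds = sqrt(64 + (dz/dθ)^2) dθ,
so the Lagrangian is L = sqrt(64 + z'^2).
L depends on z' only, not on z or θ, so ∂L/∂z = 0 and
    ∂L/∂z' = z' / sqrt(64 + z'^2).
The Euler-Lagrange equation gives
    d/dθ( z' / sqrt(64 + z'^2) ) = 0,
so z' is constant. Integrating once:
    z(θ) = a θ + b,
a helix on the cylinder (a straight line when the cylinder is unrolled). The constants a, b are determined by the endpoint conditions.
With endpoint conditions z(0) = 3 and z(4π/3) = 4: from z(0) = b we get b = 3, and a·4π/3 + 3 = 4 gives a = 3/(4π), so
    z(θ) = (3/(4π)) θ + 3.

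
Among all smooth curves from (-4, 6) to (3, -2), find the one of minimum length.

Arc-length functional: J[y] = ∫ sqrt(1 + (y')^2) dx.
Lagrangian L = sqrt(1 + (y')^2) has no explicit y dependence, so ∂L/∂y = 0 and the Euler-Lagrange equation gives
    d/dx( y' / sqrt(1 + (y')^2) ) = 0  ⇒  y' / sqrt(1 + (y')^2) = const.
Hence y' is constant, so y(x) is affine.
Fitting the endpoints (-4, 6) and (3, -2):
    slope m = ((-2) − 6) / (3 − (-4)) = -8/7,
    intercept c = 6 − m·(-4) = 10/7.
Extremal: y(x) = (-8/7) x + 10/7.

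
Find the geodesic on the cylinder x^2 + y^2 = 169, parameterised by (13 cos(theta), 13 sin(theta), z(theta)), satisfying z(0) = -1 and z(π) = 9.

Parameterise the cylinder of radius R = 13 as
    r(θ) = (13 cos θ, 13 sin θ, z(θ)).
The arc-length element is
    ds = sqrt(169 + (dz/dθ)^2) dθ,
so the Lagrangian is L = sqrt(169 + z'^2).
L depends on z' only, not on z or θ, so ∂L/∂z = 0 and
    ∂L/∂z' = z' / sqrt(169 + z'^2).
The Euler-Lagrange equation gives
    d/dθ( z' / sqrt(169 + z'^2) ) = 0,
so z' is constant. Integrating once:
    z(θ) = a θ + b,
a helix on the cylinder (a straight line when the cylinder is unrolled). The constants a, b are determined by the endpoint conditions.
With endpoint conditions z(0) = -1 and z(π) = 9: from z(0) = b we get b = -1, and a·π + -1 = 9 gives a = 10/π, so
    z(θ) = (10/π) θ − 1.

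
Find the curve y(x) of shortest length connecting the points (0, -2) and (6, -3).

Arc-length functional: J[y] = ∫ sqrt(1 + (y')^2) dx.
Lagrangian L = sqrt(1 + (y')^2) has no explicit y dependence, so ∂L/∂y = 0 and the Euler-Lagrange equation gives
    d/dx( y' / sqrt(1 + (y')^2) ) = 0  ⇒  y' / sqrt(1 + (y')^2) = const.
Hence y' is constant, so y(x) is affine.
Fitting the endpoints (0, -2) and (6, -3):
    slope m = ((-3) − (-2)) / (6 − 0) = -1/6,
    intercept c = (-2) − m·0 = -2.
Extremal: y(x) = (-1/6) x - 2.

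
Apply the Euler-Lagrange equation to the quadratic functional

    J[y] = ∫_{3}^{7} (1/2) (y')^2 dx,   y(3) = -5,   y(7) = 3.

The Lagrangian is L = (1/2) (y')^2.
Compute ∂L/∂y = 0, ∂L/∂y' = y'.
The Euler-Lagrange equation d/dx(∂L/∂y') − ∂L/∂y = 0 reduces to
    y'' = 0.
Its general solution is
    y(x) = A x + B,
with A, B fixed by the endpoint conditions.
Applying the endpoint conditions y(3) = -5 and y(7) = 3: solve A·3 + B = -5 and A·7 + B = 3. Subtracting gives A(7 − 3) = 3 − -5, so A = 2, and B = -5 − A·3 = -11. Therefore
    y(x) = 2 x - 11.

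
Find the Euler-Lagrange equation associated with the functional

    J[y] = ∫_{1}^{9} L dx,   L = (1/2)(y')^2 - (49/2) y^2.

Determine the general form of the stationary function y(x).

The Lagrangian is L = (1/2)(y')^2 - (49/2) y^2.
∂L/∂y = -49y.
∂L/∂y' = y'.
The Euler-Lagrange equation d/dx(∂L/∂y') − ∂L/∂y = 0 becomes:
    y'' + 49 y = 0
General solution: y(x) = A sin(7x) + B cos(7x), where A and B are arbitrary constants fixed by the endpoint conditions.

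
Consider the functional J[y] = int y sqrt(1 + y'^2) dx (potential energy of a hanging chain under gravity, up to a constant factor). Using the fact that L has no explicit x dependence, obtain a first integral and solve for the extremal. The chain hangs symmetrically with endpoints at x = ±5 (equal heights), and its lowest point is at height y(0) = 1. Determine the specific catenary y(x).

The Lagrangian L(y, y') = y sqrt(1 + y'^2) has no explicit x dependence, so the Beltrami identity applies:
    L − y' ∂L/∂y' = C.
Compute ∂L/∂y' = y · y' / sqrt(1 + y'^2). Then
    L − y' ∂L/∂y'
    = y sqrt(1 + y'^2) − y · y'^2 / sqrt(1 + y'^2)
    = y (1 + y'^2 − y'^2) / sqrt(1 + y'^2)
    = y / sqrt(1 + y'^2) = C.
Squaring gives y^2 = C^2 (1 + y'^2), i.e.
    y'^2 = y^2 / C^2 − 1.
Separating variables,
    dy / sqrt(y^2 − C^2) = dx / C,
and integrating gives arccosh(y / C) = (x − a)/C, so
    y(x) = C cosh((x − a)/C),
the catenary. The constants C and a are fixed by the two endpoint conditions (and, for the hanging-chain problem, the length constraint selects C).
Now fit the given data. The endpoints x = ±5 are symmetric at equal height, so the catenary is even about its minimum: a = 0 and y(x) = C cosh(x/C). The lowest point is y(0) = C cosh(0) = C, and we are told y(0) = 1, so C = 1. Therefore
    y(x) = cosh(x),
and at the endpoints
    y(±5) = cosh(5).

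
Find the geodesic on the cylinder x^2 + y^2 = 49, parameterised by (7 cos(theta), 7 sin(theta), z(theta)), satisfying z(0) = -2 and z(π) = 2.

Parameterise the cylinder of radius R = 7 as
    r(θ) = (7 cos θ, 7 sin θ, z(θ)).
The arc-length element is
    ds = sqrt(49 + (dz/dθ)^2) dθ,
so the Lagrangian is L = sqrt(49 + z'^2).
L depends on z' only, not on z or θ, so ∂L/∂z = 0 and
    ∂L/∂z' = z' / sqrt(49 + z'^2).
The Euler-Lagrange equation gives
    d/dθ( z' / sqrt(49 + z'^2) ) = 0,
so z' is constant. Integrating once:
    z(θ) = a θ + b,
a helix on the cylinder (a straight line when the cylinder is unrolled). The constants a, b are determined by the endpoint conditions.
With endpoint conditions z(0) = -2 and z(π) = 2: from z(0) = b we get b = -2, and a·π + -2 = 2 gives a = 4/π, so
    z(θ) = (4/π) θ − 2.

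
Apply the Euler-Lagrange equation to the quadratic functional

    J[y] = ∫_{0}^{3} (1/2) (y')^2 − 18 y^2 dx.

The Lagrangian is L = (1/2) (y')^2 − 18 y^2.
Compute ∂L/∂y = -36y, ∂L/∂y' = y'.
The Euler-Lagrange equation d/dx(∂L/∂y') − ∂L/∂y = 0 reduces to
    y'' + 36 y = 0.
Its general solution is
    y(x) = A sin(6x) + B cos(6x),
with A, B fixed by the endpoint conditions.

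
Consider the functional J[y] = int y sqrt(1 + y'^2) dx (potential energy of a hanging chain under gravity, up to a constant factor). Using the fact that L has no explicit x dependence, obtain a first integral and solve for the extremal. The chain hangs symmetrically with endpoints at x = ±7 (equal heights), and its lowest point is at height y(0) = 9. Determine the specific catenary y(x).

The Lagrangian L(y, y') = y sqrt(1 + y'^2) has no explicit x dependence, so the Beltrami identity applies:
    L − y' ∂L/∂y' = C.
Compute ∂L/∂y' = y · y' / sqrt(1 + y'^2). Then
    L − y' ∂L/∂y'
    = y sqrt(1 + y'^2) − y · y'^2 / sqrt(1 + y'^2)
    = y (1 + y'^2 − y'^2) / sqrt(1 + y'^2)
    = y / sqrt(1 + y'^2) = C.
Squaring gives y^2 = C^2 (1 + y'^2), i.e.
    y'^2 = y^2 / C^2 − 1.
Separating variables,
    dy / sqrt(y^2 − C^2) = dx / C,
and integrating gives arccosh(y / C) = (x − a)/C, so
    y(x) = C cosh((x − a)/C),
the catenary. The constants C and a are fixed by the two endpoint conditions (and, for the hanging-chain problem, the length constraint selects C).
Now fit the given data. The endpoints x = ±7 are symmetric at equal height, so the catenary is even about its minimum: a = 0 and y(x) = C cosh(x/C). The lowest point is y(0) = C cosh(0) = C, and we are told y(0) = 9, so C = 9. Therefore
    y(x) = 9 cosh(x/9),
and at the endpoints
    y(±7) = 9 cosh(7/9).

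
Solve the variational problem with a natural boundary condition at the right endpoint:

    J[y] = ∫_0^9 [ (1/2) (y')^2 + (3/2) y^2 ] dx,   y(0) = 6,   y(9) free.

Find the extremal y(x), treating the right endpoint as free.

The Lagrangian L = (1/2) (y')^2 + (3/2) y^2 gives
    ∂L/∂y = 3 y,   ∂L/∂y' = y'.
Euler-Lagrange: y'' − 3 y = 0.
With k = sqrt(3), the general solution is
    y(x) = A cosh(sqrt(3) x) + B sinh(sqrt(3) x).
Fixed left endpoint y(0) = 6 ⇒ A = 6.
The right endpoint x = 9 is free, so the natural (transversality) condition is ∂L/∂y' |_{x=9} = 0, i.e. y'(9) = 0.
Compute y'(x) = A k sinh(k x) + B k cosh(k x), so
    y'(9) = A k sinh(k·9) + B k cosh(k·9) = 0
    ⇒ B = −A tanh(k·9) = − 6 tanh(sqrt(3)·9).
Therefore the extremal is
    y(x) = 6 cosh(sqrt(3) x) − 6 tanh(sqrt(3)·9) sinh(sqrt(3) x).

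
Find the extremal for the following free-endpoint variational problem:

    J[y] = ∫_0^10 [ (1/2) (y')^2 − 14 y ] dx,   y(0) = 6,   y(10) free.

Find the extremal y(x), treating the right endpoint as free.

The Lagrangian L = (1/2) (y')^2 − 14 y gives
    ∂L/∂y = −14,   ∂L/∂y' = y'.
Euler-Lagrange: d/dx(y') − (−14) = 0, i.e. y'' + 14 = 0, so
    y(x) = −(14/2) x^2 + C1 x + C2.
Fixed left endpoint y(0) = 6 ⇒ C2 = 6.
The right endpoint x = 10 is free, so the natural (transversality) condition is ∂L/∂y' |_{x=10} = 0, i.e. y'(10) = 0.
Compute y'(x) = −14 x + C1, so y'(10) = −140 + C1 = 0 ⇒ C1 = 140.
Therefore the extremal is
    y(x) = −7 x^2 + 140 x + 6.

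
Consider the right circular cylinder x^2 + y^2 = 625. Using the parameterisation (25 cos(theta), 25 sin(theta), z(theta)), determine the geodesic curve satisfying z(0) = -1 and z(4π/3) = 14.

Parameterise the cylinder of radius R = 25 as
    r(θ) = (25 cos θ, 25 sin θ, z(θ)).
The arc-length element is
    ds = sqrt(625 + (dz/dθ)^2) dθ,
so the Lagrangian is L = sqrt(625 + z'^2).
L depends on z' only, not on z or θ, so ∂L/∂z = 0 and
    ∂L/∂z' = z' / sqrt(625 + z'^2).
The Euler-Lagrange equation gives
    d/dθ( z' / sqrt(625 + z'^2) ) = 0,
so z' is constant. Integrating once:
    z(θ) = a θ + b,
a helix on the cylinder (a straight line when the cylinder is unrolled). The constants a, b are determined by the endpoint conditions.
With endpoint conditions z(0) = -1 and z(4π/3) = 14: from z(0) = b we get b = -1, and a·4π/3 + -1 = 14 gives a = 45/(4π), so
    z(θ) = (45/(4π)) θ − 1.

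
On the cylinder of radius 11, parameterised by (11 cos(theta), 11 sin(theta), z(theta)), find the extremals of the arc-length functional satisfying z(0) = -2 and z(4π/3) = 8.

Parameterise the cylinder of radius R = 11 as
    r(θ) = (11 cos θ, 11 sin θ, z(θ)).
The arc-length element is
    ds = sqrt(121 + (dz/dθ)^2) dθ,
so the Lagrangian is L = sqrt(121 + z'^2).
L depends on z' only, not on z or θ, so ∂L/∂z = 0 and
    ∂L/∂z' = z' / sqrt(121 + z'^2).
The Euler-Lagrange equation gives
    d/dθ( z' / sqrt(121 + z'^2) ) = 0,
so z' is constant. Integrating once:
    z(θ) = a θ + b,
a helix on the cylinder (a straight line when the cylinder is unrolled). The constants a, b are determined by the endpoint conditions.
With endpoint conditions z(0) = -2 and z(4π/3) = 8: from z(0) = b we get b = -2, and a·4π/3 + -2 = 8 gives a = 15/(2π), so
    z(θ) = (15/(2π)) θ − 2.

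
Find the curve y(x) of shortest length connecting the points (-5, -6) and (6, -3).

Arc-length functional: J[y] = ∫ sqrt(1 + (y')^2) dx.
Lagrangian L = sqrt(1 + (y')^2) has no explicit y dependence, so ∂L/∂y = 0 and the Euler-Lagrange equation gives
    d/dx( y' / sqrt(1 + (y')^2) ) = 0  ⇒  y' / sqrt(1 + (y')^2) = const.
Hence y' is constant, so y(x) is affine.
Fitting the endpoints (-5, -6) and (6, -3):
    slope m = ((-3) − (-6)) / (6 − (-5)) = 3/11,
    intercept c = (-6) − m·(-5) = -51/11.
Extremal: y(x) = (3/11) x - 51/11.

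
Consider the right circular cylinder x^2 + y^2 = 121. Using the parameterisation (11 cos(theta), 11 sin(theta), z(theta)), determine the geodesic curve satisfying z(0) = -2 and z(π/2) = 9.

Parameterise the cylinder of radius R = 11 as
    r(θ) = (11 cos θ, 11 sin θ, z(θ)).
The arc-length element is
    ds = sqrt(121 + (dz/dθ)^2) dθ,
so the Lagrangian is L = sqrt(121 + z'^2).
L depends on z' only, not on z or θ, so ∂L/∂z = 0 and
    ∂L/∂z' = z' / sqrt(121 + z'^2).
The Euler-Lagrange equation gives
    d/dθ( z' / sqrt(121 + z'^2) ) = 0,
so z' is constant. Integrating once:
    z(θ) = a θ + b,
a helix on the cylinder (a straight line when the cylinder is unrolled). The constants a, b are determined by the endpoint conditions.
With endpoint conditions z(0) = -2 and z(π/2) = 9: from z(0) = b we get b = -2, and a·π/2 + -2 = 9 gives a = 22/π, so
    z(θ) = (22/π) θ − 2.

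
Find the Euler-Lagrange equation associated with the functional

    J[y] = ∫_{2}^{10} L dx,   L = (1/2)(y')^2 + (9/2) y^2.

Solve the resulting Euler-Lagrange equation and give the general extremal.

The Lagrangian is L = (1/2)(y')^2 + (9/2) y^2.
∂L/∂y = 9y.
∂L/∂y' = y'.
The Euler-Lagrange equation d/dx(∂L/∂y') − ∂L/∂y = 0 becomes:
    y'' - 9 y = 0
General solution: y(x) = A e^(3x) + B e^(-3x), where A and B are arbitrary constants fixed by the endpoint conditions.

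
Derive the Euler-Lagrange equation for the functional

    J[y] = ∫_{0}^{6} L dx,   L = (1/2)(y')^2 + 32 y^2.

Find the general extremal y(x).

The Lagrangian is L = (1/2)(y')^2 + 32 y^2.
∂L/∂y = 64y.
∂L/∂y' = y'.
The Euler-Lagrange equation d/dx(∂L/∂y') − ∂L/∂y = 0 becomes:
    y'' - 64 y = 0
General solution: y(x) = A e^(8x) + B e^(-8x), where A and B are arbitrary constants fixed by the endpoint conditions.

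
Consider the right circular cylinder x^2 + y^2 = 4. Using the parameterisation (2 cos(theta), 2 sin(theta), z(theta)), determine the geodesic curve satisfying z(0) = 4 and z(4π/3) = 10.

Parameterise the cylinder of radius R = 2 as
    r(θ) = (2 cos θ, 2 sin θ, z(θ)).
The arc-length element is
    ds = sqrt(4 + (dz/dθ)^2) dθ,
so the Lagrangian is L = sqrt(4 + z'^2).
L depends on z' only, not on z or θ, so ∂L/∂z = 0 and
    ∂L/∂z' = z' / sqrt(4 + z'^2).
The Euler-Lagrange equation gives
    d/dθ( z' / sqrt(4 + z'^2) ) = 0,
so z' is constant. Integrating once:
    z(θ) = a θ + b,
a helix on the cylinder (a straight line when the cylinder is unrolled). The constants a, b are determined by the endpoint conditions.
With endpoint conditions z(0) = 4 and z(4π/3) = 10: from z(0) = b we get b = 4, and a·4π/3 + 4 = 10 gives a = 9/(2π), so
    z(θ) = (9/(2π)) θ + 4.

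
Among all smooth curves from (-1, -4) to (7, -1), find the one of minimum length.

Arc-length functional: J[y] = ∫ sqrt(1 + (y')^2) dx.
Lagrangian L = sqrt(1 + (y')^2) has no explicit y dependence, so ∂L/∂y = 0 and the Euler-Lagrange equation gives
    d/dx( y' / sqrt(1 + (y')^2) ) = 0  ⇒  y' / sqrt(1 + (y')^2) = const.
Hence y' is constant, so y(x) is affine.
Fitting the endpoints (-1, -4) and (7, -1):
    slope m = ((-1) − (-4)) / (7 − (-1)) = 3/8,
    intercept c = (-4) − m·(-1) = -29/8.
Extremal: y(x) = (3/8) x - 29/8.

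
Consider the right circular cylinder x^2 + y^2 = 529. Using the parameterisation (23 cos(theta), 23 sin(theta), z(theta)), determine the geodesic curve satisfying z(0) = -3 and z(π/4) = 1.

Parameterise the cylinder of radius R = 23 as
    r(θ) = (23 cos θ, 23 sin θ, z(θ)).
The arc-length element is
    ds = sqrt(529 + (dz/dθ)^2) dθ,
so the Lagrangian is L = sqrt(529 + z'^2).
L depends on z' only, not on z or θ, so ∂L/∂z = 0 and
    ∂L/∂z' = z' / sqrt(529 + z'^2).
The Euler-Lagrange equation gives
    d/dθ( z' / sqrt(529 + z'^2) ) = 0,
so z' is constant. Integrating once:
    z(θ) = a θ + b,
a helix on the cylinder (a straight line when the cylinder is unrolled). The constants a, b are determined by the endpoint conditions.
With endpoint conditions z(0) = -3 and z(π/4) = 1: from z(0) = b we get b = -3, and a·π/4 + -3 = 1 gives a = 16/π, so
    z(θ) = (16/π) θ − 3.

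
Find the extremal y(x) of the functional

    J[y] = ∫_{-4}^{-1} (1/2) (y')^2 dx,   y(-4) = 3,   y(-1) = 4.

The Lagrangian is L = (1/2) (y')^2.
Compute ∂L/∂y = 0, ∂L/∂y' = y'.
The Euler-Lagrange equation d/dx(∂L/∂y') − ∂L/∂y = 0 reduces to
    y'' = 0.
Its general solution is
    y(x) = A x + B,
with A, B fixed by the endpoint conditions.
Applying the endpoint conditions y(-4) = 3 and y(-1) = 4: solve A·-4 + B = 3 and A·-1 + B = 4. Subtracting gives A(-1 − -4) = 4 − 3, so A = 1/3, and B = 3 − A·-4 = 13/3. Therefore
    y(x) = (1/3) x + 13/3.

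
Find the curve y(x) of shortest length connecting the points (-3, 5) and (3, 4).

Arc-length functional: J[y] = ∫ sqrt(1 + (y')^2) dx.
Lagrangian L = sqrt(1 + (y')^2) has no explicit y dependence, so ∂L/∂y = 0 and the Euler-Lagrange equation gives
    d/dx( y' / sqrt(1 + (y')^2) ) = 0  ⇒  y' / sqrt(1 + (y')^2) = const.
Hence y' is constant, so y(x) is affine.
Fitting the endpoints (-3, 5) and (3, 4):
    slope m = (4 − 5) / (3 − (-3)) = -1/6,
    intercept c = 5 − m·(-3) = 9/2.
Extremal: y(x) = (-1/6) x + 9/2.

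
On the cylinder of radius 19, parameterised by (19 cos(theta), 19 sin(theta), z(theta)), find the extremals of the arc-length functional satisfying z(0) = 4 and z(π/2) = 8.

Parameterise the cylinder of radius R = 19 as
    r(θ) = (19 cos θ, 19 sin θ, z(θ)).
The arc-length element is
    ds = sqrt(361 + (dz/dθ)^2) dθ,
so the Lagrangian is L = sqrt(361 + z'^2).
L depends on z' only, not on z or θ, so ∂L/∂z = 0 and
    ∂L/∂z' = z' / sqrt(361 + z'^2).
The Euler-Lagrange equation gives
    d/dθ( z' / sqrt(361 + z'^2) ) = 0,
so z' is constant. Integrating once:
    z(θ) = a θ + b,
a helix on the cylinder (a straight line when the cylinder is unrolled). The constants a, b are determined by the endpoint conditions.
With endpoint conditions z(0) = 4 and z(π/2) = 8: from z(0) = b we get b = 4, and a·π/2 + 4 = 8 gives a = 8/π, so
    z(θ) = (8/π) θ + 4.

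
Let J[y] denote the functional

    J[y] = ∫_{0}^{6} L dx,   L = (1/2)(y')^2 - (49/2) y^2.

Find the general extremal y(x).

The Lagrangian is L = (1/2)(y')^2 - (49/2) y^2.
∂L/∂y = -49y.
∂L/∂y' = y'.
The Euler-Lagrange equation d/dx(∂L/∂y') − ∂L/∂y = 0 becomes:
    y'' + 49 y = 0
General solution: y(x) = A sin(7x) + B cos(7x), where A and B are arbitrary constants fixed by the endpoint conditions.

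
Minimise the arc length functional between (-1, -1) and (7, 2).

Arc-length functional: J[y] = ∫ sqrt(1 + (y')^2) dx.
Lagrangian L = sqrt(1 + (y')^2) has no explicit y dependence, so ∂L/∂y = 0 and the Euler-Lagrange equation gives
    d/dx( y' / sqrt(1 + (y')^2) ) = 0  ⇒  y' / sqrt(1 + (y')^2) = const.
Hence y' is constant, so y(x) is affine.
Fitting the endpoints (-1, -1) and (7, 2):
    slope m = (2 − (-1)) / (7 − (-1)) = 3/8,
    intercept c = (-1) − m·(-1) = -5/8.
Extremal: y(x) = (3/8) x - 5/8.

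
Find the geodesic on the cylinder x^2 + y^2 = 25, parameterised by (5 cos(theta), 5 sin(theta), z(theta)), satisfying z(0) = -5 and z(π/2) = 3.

Parameterise the cylinder of radius R = 5 as
    r(θ) = (5 cos θ, 5 sin θ, z(θ)).
The arc-length element is
    ds = sqrt(25 + (dz/dθ)^2) dθ,
so the Lagrangian is L = sqrt(25 + z'^2).
L depends on z' only, not on z or θ, so ∂L/∂z = 0 and
    ∂L/∂z' = z' / sqrt(25 + z'^2).
The Euler-Lagrange equation gives
    d/dθ( z' / sqrt(25 + z'^2) ) = 0,
so z' is constant. Integrating once:
    z(θ) = a θ + b,
a helix on the cylinder (a straight line when the cylinder is unrolled). The constants a, b are determined by the endpoint conditions.
With endpoint conditions z(0) = -5 and z(π/2) = 3: from z(0) = b we get b = -5, and a·π/2 + -5 = 3 gives a = 16/π, so
    z(θ) = (16/π) θ − 5.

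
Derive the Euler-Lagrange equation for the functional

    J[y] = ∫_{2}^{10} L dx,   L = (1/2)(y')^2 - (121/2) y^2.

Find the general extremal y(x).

The Lagrangian is L = (1/2)(y')^2 - (121/2) y^2.
∂L/∂y = -121y.
∂L/∂y' = y'.
The Euler-Lagrange equation d/dx(∂L/∂y') − ∂L/∂y = 0 becomes:
    y'' + 121 y = 0
General solution: y(x) = A sin(11x) + B cos(11x), where A and B are arbitrary constants fixed by the endpoint conditions.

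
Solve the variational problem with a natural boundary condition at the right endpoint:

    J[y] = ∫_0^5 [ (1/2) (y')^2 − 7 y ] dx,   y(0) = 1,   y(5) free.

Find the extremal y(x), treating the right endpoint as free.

The Lagrangian L = (1/2) (y')^2 − 7 y gives
    ∂L/∂y = −7,   ∂L/∂y' = y'.
Euler-Lagrange: d/dx(y') − (−7) = 0, i.e. y'' + 7 = 0, so
    y(x) = −(7/2) x^2 + C1 x + C2.
Fixed left endpoint y(0) = 1 ⇒ C2 = 1.
The right endpoint x = 5 is free, so the natural (transversality) condition is ∂L/∂y' |_{x=5} = 0, i.e. y'(5) = 0.
Compute y'(x) = −7 x + C1, so y'(5) = −35 + C1 = 0 ⇒ C1 = 35.
Therefore the extremal is
    y(x) = −(7/2) x^2 + 35 x + 1.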